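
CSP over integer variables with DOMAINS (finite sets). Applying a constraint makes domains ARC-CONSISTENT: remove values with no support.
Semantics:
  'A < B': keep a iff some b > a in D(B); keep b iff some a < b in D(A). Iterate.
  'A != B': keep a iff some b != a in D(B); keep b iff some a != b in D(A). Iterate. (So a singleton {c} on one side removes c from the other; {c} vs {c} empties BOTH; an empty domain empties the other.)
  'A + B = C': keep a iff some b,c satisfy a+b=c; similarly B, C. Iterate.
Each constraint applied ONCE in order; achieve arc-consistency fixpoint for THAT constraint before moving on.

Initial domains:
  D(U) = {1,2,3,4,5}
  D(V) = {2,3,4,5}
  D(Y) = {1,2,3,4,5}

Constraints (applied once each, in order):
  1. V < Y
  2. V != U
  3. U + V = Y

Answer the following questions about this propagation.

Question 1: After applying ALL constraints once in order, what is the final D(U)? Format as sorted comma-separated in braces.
Constraint 1 (V < Y) on D(V)={2,3,4,5} D(Y)={1,2,3,4,5}: V {2,3,4,5}->{2,3,4}; Y {1,2,3,4,5}->{3,4,5}
Constraint 2 (V != U) on D(V)={2,3,4} D(U)={1,2,3,4,5}: no change
Constraint 3 (U + V = Y) on D(U)={1,2,3,4,5} D(V)={2,3,4} D(Y)={3,4,5}: U {1,2,3,4,5}->{1,2,3}
So after all 3 constraints: D(U) = {1,2,3}

Answer: {1,2,3}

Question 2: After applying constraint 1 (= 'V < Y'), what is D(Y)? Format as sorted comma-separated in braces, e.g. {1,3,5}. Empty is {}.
Answer: {3,4,5}

Derivation:
Constraint 1 (V < Y) on D(V)={2,3,4,5} D(Y)={1,2,3,4,5}: V {2,3,4,5}->{2,3,4}; Y {1,2,3,4,5}->{3,4,5}
So after constraint 1: D(Y) = {3,4,5}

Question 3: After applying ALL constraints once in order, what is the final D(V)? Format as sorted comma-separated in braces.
Constraint 1 (V < Y) on D(V)={2,3,4,5} D(Y)={1,2,3,4,5}: V {2,3,4,5}->{2,3,4}; Y {1,2,3,4,5}->{3,4,5}
Constraint 2 (V != U) on D(V)={2,3,4} D(U)={1,2,3,4,5}: no change
Constraint 3 (U + V = Y) on D(U)={1,2,3,4,5} D(V)={2,3,4} D(Y)={3,4,5}: U {1,2,3,4,5}->{1,2,3}
So after all 3 constraints: D(V) = {2,3,4}

Answer: {2,3,4}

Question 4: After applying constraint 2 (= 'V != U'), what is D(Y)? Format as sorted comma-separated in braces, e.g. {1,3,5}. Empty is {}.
Constraint 1 (V < Y) on D(V)={2,3,4,5} D(Y)={1,2,3,4,5}: V {2,3,4,5}->{2,3,4}; Y {1,2,3,4,5}->{3,4,5}
Constraint 2 (V != U) on D(V)={2,3,4} D(U)={1,2,3,4,5}: no change
So after constraint 2: D(Y) = {3,4,5}

Answer: {3,4,5}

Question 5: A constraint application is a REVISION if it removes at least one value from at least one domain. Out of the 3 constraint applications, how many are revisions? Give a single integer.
Answer: 2

Derivation:
Constraint 1 (V < Y) on D(V)={2,3,4,5} D(Y)={1,2,3,4,5}: V {2,3,4,5}->{2,3,4}; Y {1,2,3,4,5}->{3,4,5} => REVISION
Constraint 2 (V != U) on D(V)={2,3,4} D(U)={1,2,3,4,5}: no change => not a revision
Constraint 3 (U + V = Y) on D(U)={1,2,3,4,5} D(V)={2,3,4} D(Y)={3,4,5}: U {1,2,3,4,5}->{1,2,3} => REVISION
Total revisions = 2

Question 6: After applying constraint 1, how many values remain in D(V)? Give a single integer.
Answer: 3

Derivation:
Constraint 1 (V < Y) on D(V)={2,3,4,5} D(Y)={1,2,3,4,5}: V {2,3,4,5}->{2,3,4}; Y {1,2,3,4,5}->{3,4,5}
So after constraint 1: D(V)={2,3,4}, size = 3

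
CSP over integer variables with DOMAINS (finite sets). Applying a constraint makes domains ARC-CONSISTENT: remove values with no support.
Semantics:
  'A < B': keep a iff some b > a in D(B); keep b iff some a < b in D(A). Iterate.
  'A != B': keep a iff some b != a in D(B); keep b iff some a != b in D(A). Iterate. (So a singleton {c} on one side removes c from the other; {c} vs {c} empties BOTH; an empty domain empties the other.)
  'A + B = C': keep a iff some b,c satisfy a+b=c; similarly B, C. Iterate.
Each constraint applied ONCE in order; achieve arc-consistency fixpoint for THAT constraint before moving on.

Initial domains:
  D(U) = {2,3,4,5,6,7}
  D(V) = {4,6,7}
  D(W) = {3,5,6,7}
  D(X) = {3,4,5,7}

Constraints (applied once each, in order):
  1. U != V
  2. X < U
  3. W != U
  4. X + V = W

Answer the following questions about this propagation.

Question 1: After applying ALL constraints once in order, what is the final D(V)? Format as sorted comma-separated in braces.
Answer: {4}

Derivation:
Constraint 1 (U != V) on D(U)={2,3,4,5,6,7} D(V)={4,6,7}: no change
Constraint 2 (X < U) on D(X)={3,4,5,7} D(U)={2,3,4,5,6,7}: X {3,4,5,7}->{3,4,5}; U {2,3,4,5,6,7}->{4,5,6,7}
Constraint 3 (W != U) on D(W)={3,5,6,7} D(U)={4,5,6,7}: no change
Constraint 4 (X + V = W) on D(X)={3,4,5} D(V)={4,6,7} D(W)={3,5,6,7}: X {3,4,5}->{3}; V {4,6,7}->{4}; W {3,5,6,7}->{7}
So after all 4 constraints: D(V) = {4}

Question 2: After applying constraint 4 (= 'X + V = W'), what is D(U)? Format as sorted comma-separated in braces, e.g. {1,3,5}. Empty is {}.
Constraint 1 (U != V) on D(U)={2,3,4,5,6,7} D(V)={4,6,7}: no change
Constraint 2 (X < U) on D(X)={3,4,5,7} D(U)={2,3,4,5,6,7}: X {3,4,5,7}->{3,4,5}; U {2,3,4,5,6,7}->{4,5,6,7}
Constraint 3 (W != U) on D(W)={3,5,6,7} D(U)={4,5,6,7}: no change
Constraint 4 (X + V = W) on D(X)={3,4,5} D(V)={4,6,7} D(W)={3,5,6,7}: X {3,4,5}->{3}; V {4,6,7}->{4}; W {3,5,6,7}->{7}
So after constraint 4: D(U) = {4,5,6,7}

Answer: {4,5,6,7}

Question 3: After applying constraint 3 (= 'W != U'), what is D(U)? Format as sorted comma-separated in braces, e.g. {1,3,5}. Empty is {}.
Constraint 1 (U != V) on D(U)={2,3,4,5,6,7} D(V)={4,6,7}: no change
Constraint 2 (X < U) on D(X)={3,4,5,7} D(U)={2,3,4,5,6,7}: X {3,4,5,7}->{3,4,5}; U {2,3,4,5,6,7}->{4,5,6,7}
Constraint 3 (W != U) on D(W)={3,5,6,7} D(U)={4,5,6,7}: no change
So after constraint 3: D(U) = {4,5,6,7}

Answer: {4,5,6,7}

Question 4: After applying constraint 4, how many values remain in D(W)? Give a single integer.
Constraint 1 (U != V) on D(U)={2,3,4,5,6,7} D(V)={4,6,7}: no change
Constraint 2 (X < U) on D(X)={3,4,5,7} D(U)={2,3,4,5,6,7}: X {3,4,5,7}->{3,4,5}; U {2,3,4,5,6,7}->{4,5,6,7}
Constraint 3 (W != U) on D(W)={3,5,6,7} D(U)={4,5,6,7}: no change
Constraint 4 (X + V = W) on D(X)={3,4,5} D(V)={4,6,7} D(W)={3,5,6,7}: X {3,4,5}->{3}; V {4,6,7}->{4}; W {3,5,6,7}->{7}
So after constraint 4: D(W)={7}, size = 1

Answer: 1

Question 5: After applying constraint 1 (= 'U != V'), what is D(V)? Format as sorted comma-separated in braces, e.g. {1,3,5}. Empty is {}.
Answer: {4,6,7}

Derivation:
Constraint 1 (U != V) on D(U)={2,3,4,5,6,7} D(V)={4,6,7}: no change
So after constraint 1: D(V) = {4,6,7}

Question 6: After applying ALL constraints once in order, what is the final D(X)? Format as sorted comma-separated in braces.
Constraint 1 (U != V) on D(U)={2,3,4,5,6,7} D(V)={4,6,7}: no change
Constraint 2 (X < U) on D(X)={3,4,5,7} D(U)={2,3,4,5,6,7}: X {3,4,5,7}->{3,4,5}; U {2,3,4,5,6,7}->{4,5,6,7}
Constraint 3 (W != U) on D(W)={3,5,6,7} D(U)={4,5,6,7}: no change
Constraint 4 (X + V = W) on D(X)={3,4,5} D(V)={4,6,7} D(W)={3,5,6,7}: X {3,4,5}->{3}; V {4,6,7}->{4}; W {3,5,6,7}->{7}
So after all 4 constraints: D(X) = {3}

Answer: {3}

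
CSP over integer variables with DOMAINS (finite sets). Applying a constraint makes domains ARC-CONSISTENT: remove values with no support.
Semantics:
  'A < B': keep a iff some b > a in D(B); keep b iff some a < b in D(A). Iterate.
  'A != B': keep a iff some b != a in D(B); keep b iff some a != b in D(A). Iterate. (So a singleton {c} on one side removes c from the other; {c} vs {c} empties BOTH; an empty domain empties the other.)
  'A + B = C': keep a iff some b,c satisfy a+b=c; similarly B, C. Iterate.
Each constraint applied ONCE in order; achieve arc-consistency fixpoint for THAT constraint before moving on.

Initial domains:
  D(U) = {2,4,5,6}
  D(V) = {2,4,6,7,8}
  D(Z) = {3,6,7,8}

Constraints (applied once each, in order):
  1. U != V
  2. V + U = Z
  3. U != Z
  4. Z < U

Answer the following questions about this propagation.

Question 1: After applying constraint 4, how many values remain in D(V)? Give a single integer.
Answer: 3

Derivation:
Constraint 1 (U != V) on D(U)={2,4,5,6} D(V)={2,4,6,7,8}: no change
Constraint 2 (V + U = Z) on D(V)={2,4,6,7,8} D(U)={2,4,5,6} D(Z)={3,6,7,8}: V {2,4,6,7,8}->{2,4,6}; Z {3,6,7,8}->{6,7,8}
Constraint 3 (U != Z) on D(U)={2,4,5,6} D(Z)={6,7,8}: no change
Constraint 4 (Z < U) on D(Z)={6,7,8} D(U)={2,4,5,6}: Z {6,7,8}->{}; U {2,4,5,6}->{}
So after constraint 4: D(V)={2,4,6}, size = 3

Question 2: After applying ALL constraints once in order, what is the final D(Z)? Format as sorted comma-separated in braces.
Constraint 1 (U != V) on D(U)={2,4,5,6} D(V)={2,4,6,7,8}: no change
Constraint 2 (V + U = Z) on D(V)={2,4,6,7,8} D(U)={2,4,5,6} D(Z)={3,6,7,8}: V {2,4,6,7,8}->{2,4,6}; Z {3,6,7,8}->{6,7,8}
Constraint 3 (U != Z) on D(U)={2,4,5,6} D(Z)={6,7,8}: no change
Constraint 4 (Z < U) on D(Z)={6,7,8} D(U)={2,4,5,6}: Z {6,7,8}->{}; U {2,4,5,6}->{}
So after all 4 constraints: D(Z) = {}

Answer: {}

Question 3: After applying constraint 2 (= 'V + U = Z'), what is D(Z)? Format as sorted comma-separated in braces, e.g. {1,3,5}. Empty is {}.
Constraint 1 (U != V) on D(U)={2,4,5,6} D(V)={2,4,6,7,8}: no change
Constraint 2 (V + U = Z) on D(V)={2,4,6,7,8} D(U)={2,4,5,6} D(Z)={3,6,7,8}: V {2,4,6,7,8}->{2,4,6}; Z {3,6,7,8}->{6,7,8}
So after constraint 2: D(Z) = {6,7,8}

Answer: {6,7,8}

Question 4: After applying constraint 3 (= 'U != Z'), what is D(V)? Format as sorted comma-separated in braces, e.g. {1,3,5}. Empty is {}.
Answer: {2,4,6}

Derivation:
Constraint 1 (U != V) on D(U)={2,4,5,6} D(V)={2,4,6,7,8}: no change
Constraint 2 (V + U = Z) on D(V)={2,4,6,7,8} D(U)={2,4,5,6} D(Z)={3,6,7,8}: V {2,4,6,7,8}->{2,4,6}; Z {3,6,7,8}->{6,7,8}
Constraint 3 (U != Z) on D(U)={2,4,5,6} D(Z)={6,7,8}: no change
So after constraint 3: D(V) = {2,4,6}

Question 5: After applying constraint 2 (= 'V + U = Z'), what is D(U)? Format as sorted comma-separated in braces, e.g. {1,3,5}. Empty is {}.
Constraint 1 (U != V) on D(U)={2,4,5,6} D(V)={2,4,6,7,8}: no change
Constraint 2 (V + U = Z) on D(V)={2,4,6,7,8} D(U)={2,4,5,6} D(Z)={3,6,7,8}: V {2,4,6,7,8}->{2,4,6}; Z {3,6,7,8}->{6,7,8}
So after constraint 2: D(U) = {2,4,5,6}

Answer: {2,4,5,6}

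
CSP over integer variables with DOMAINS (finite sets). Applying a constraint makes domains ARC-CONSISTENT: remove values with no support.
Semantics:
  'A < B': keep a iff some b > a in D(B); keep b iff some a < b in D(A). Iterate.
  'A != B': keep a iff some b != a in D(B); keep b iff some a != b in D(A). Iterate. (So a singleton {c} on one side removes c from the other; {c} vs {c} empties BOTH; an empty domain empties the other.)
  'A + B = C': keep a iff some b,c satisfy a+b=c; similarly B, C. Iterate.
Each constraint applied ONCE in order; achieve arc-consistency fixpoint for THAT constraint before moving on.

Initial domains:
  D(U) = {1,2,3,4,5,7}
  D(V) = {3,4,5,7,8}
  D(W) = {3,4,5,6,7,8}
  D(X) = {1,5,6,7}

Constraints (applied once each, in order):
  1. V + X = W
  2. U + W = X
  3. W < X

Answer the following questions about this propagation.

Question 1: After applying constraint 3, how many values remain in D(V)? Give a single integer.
Answer: 4

Derivation:
Constraint 1 (V + X = W) on D(V)={3,4,5,7,8} D(X)={1,5,6,7} D(W)={3,4,5,6,7,8}: V {3,4,5,7,8}->{3,4,5,7}; X {1,5,6,7}->{1,5}; W {3,4,5,6,7,8}->{4,5,6,8}
Constraint 2 (U + W = X) on D(U)={1,2,3,4,5,7} D(W)={4,5,6,8} D(X)={1,5}: U {1,2,3,4,5,7}->{1}; W {4,5,6,8}->{4}; X {1,5}->{5}
Constraint 3 (W < X) on D(W)={4} D(X)={5}: no change
So after constraint 3: D(V)={3,4,5,7}, size = 4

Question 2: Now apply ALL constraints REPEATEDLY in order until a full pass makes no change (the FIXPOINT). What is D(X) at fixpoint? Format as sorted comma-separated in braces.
Answer: {}

Derivation:
pass 0 (initial): D(X)={1,5,6,7}
pass 1: U {1,2,3,4,5,7}->{1}; V {3,4,5,7,8}->{3,4,5,7}; W {3,4,5,6,7,8}->{4}; X {1,5,6,7}->{5}
pass 2: U {1}->{}; V {3,4,5,7}->{}; W {4}->{}; X {5}->{}
pass 3: no change
Fixpoint after 3 passes: D(X) = {}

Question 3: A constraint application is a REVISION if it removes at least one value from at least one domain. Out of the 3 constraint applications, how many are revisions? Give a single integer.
Answer: 2

Derivation:
Constraint 1 (V + X = W) on D(V)={3,4,5,7,8} D(X)={1,5,6,7} D(W)={3,4,5,6,7,8}: V {3,4,5,7,8}->{3,4,5,7}; X {1,5,6,7}->{1,5}; W {3,4,5,6,7,8}->{4,5,6,8} => REVISION
Constraint 2 (U + W = X) on D(U)={1,2,3,4,5,7} D(W)={4,5,6,8} D(X)={1,5}: U {1,2,3,4,5,7}->{1}; W {4,5,6,8}->{4}; X {1,5}->{5} => REVISION
Constraint 3 (W < X) on D(W)={4} D(X)={5}: no change => not a revision
Total revisions = 2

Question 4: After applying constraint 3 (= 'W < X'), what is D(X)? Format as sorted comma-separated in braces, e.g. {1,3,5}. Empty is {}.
Answer: {5}

Derivation:
Constraint 1 (V + X = W) on D(V)={3,4,5,7,8} D(X)={1,5,6,7} D(W)={3,4,5,6,7,8}: V {3,4,5,7,8}->{3,4,5,7}; X {1,5,6,7}->{1,5}; W {3,4,5,6,7,8}->{4,5,6,8}
Constraint 2 (U + W = X) on D(U)={1,2,3,4,5,7} D(W)={4,5,6,8} D(X)={1,5}: U {1,2,3,4,5,7}->{1}; W {4,5,6,8}->{4}; X {1,5}->{5}
Constraint 3 (W < X) on D(W)={4} D(X)={5}: no change
So after constraint 3: D(X) = {5}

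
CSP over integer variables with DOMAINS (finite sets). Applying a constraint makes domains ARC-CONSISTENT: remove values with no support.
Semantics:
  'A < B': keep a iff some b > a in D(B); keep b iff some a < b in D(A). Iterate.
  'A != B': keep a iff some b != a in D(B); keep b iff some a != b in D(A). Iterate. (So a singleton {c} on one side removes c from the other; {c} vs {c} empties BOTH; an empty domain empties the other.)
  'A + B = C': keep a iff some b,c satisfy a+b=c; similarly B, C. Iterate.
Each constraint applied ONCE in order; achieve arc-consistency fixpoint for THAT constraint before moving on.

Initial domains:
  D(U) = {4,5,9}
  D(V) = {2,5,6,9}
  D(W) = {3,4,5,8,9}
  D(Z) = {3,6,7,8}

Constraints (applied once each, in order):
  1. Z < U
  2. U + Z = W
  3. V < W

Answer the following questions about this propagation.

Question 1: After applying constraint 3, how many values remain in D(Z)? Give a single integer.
Constraint 1 (Z < U) on D(Z)={3,6,7,8} D(U)={4,5,9}: no change
Constraint 2 (U + Z = W) on D(U)={4,5,9} D(Z)={3,6,7,8} D(W)={3,4,5,8,9}: U {4,5,9}->{5}; Z {3,6,7,8}->{3}; W {3,4,5,8,9}->{8}
Constraint 3 (V < W) on D(V)={2,5,6,9} D(W)={8}: V {2,5,6,9}->{2,5,6}
So after constraint 3: D(Z)={3}, size = 1

Answer: 1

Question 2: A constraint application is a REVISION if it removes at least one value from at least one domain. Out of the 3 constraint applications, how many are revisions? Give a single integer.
Constraint 1 (Z < U) on D(Z)={3,6,7,8} D(U)={4,5,9}: no change => not a revision
Constraint 2 (U + Z = W) on D(U)={4,5,9} D(Z)={3,6,7,8} D(W)={3,4,5,8,9}: U {4,5,9}->{5}; Z {3,6,7,8}->{3}; W {3,4,5,8,9}->{8} => REVISION
Constraint 3 (V < W) on D(V)={2,5,6,9} D(W)={8}: V {2,5,6,9}->{2,5,6} => REVISION
Total revisions = 2

Answer: 2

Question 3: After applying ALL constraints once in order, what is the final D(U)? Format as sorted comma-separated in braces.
Constraint 1 (Z < U) on D(Z)={3,6,7,8} D(U)={4,5,9}: no change
Constraint 2 (U + Z = W) on D(U)={4,5,9} D(Z)={3,6,7,8} D(W)={3,4,5,8,9}: U {4,5,9}->{5}; Z {3,6,7,8}->{3}; W {3,4,5,8,9}->{8}
Constraint 3 (V < W) on D(V)={2,5,6,9} D(W)={8}: V {2,5,6,9}->{2,5,6}
So after all 3 constraints: D(U) = {5}

Answer: {5}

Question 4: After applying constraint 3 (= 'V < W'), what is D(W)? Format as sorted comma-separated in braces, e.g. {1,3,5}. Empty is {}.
Answer: {8}

Derivation:
Constraint 1 (Z < U) on D(Z)={3,6,7,8} D(U)={4,5,9}: no change
Constraint 2 (U + Z = W) on D(U)={4,5,9} D(Z)={3,6,7,8} D(W)={3,4,5,8,9}: U {4,5,9}->{5}; Z {3,6,7,8}->{3}; W {3,4,5,8,9}->{8}
Constraint 3 (V < W) on D(V)={2,5,6,9} D(W)={8}: V {2,5,6,9}->{2,5,6}
So after constraint 3: D(W) = {8}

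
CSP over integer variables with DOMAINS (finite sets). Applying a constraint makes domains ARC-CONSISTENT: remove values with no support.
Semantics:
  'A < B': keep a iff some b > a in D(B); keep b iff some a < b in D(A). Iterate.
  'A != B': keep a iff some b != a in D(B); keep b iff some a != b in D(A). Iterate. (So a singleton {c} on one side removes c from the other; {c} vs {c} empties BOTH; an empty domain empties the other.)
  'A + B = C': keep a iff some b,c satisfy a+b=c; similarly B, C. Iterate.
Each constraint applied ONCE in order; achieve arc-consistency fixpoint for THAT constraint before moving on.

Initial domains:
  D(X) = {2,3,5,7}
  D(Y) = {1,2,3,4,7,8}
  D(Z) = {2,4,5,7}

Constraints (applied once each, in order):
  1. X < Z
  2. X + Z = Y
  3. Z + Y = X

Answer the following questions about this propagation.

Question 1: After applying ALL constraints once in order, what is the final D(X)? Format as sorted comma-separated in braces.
Constraint 1 (X < Z) on D(X)={2,3,5,7} D(Z)={2,4,5,7}: X {2,3,5,7}->{2,3,5}; Z {2,4,5,7}->{4,5,7}
Constraint 2 (X + Z = Y) on D(X)={2,3,5} D(Z)={4,5,7} D(Y)={1,2,3,4,7,8}: X {2,3,5}->{2,3}; Z {4,5,7}->{4,5}; Y {1,2,3,4,7,8}->{7,8}
Constraint 3 (Z + Y = X) on D(Z)={4,5} D(Y)={7,8} D(X)={2,3}: Z {4,5}->{}; Y {7,8}->{}; X {2,3}->{}
So after all 3 constraints: D(X) = {}

Answer: {}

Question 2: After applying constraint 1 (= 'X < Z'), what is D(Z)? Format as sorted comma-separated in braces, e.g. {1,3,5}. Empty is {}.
Constraint 1 (X < Z) on D(X)={2,3,5,7} D(Z)={2,4,5,7}: X {2,3,5,7}->{2,3,5}; Z {2,4,5,7}->{4,5,7}
So after constraint 1: D(Z) = {4,5,7}

Answer: {4,5,7}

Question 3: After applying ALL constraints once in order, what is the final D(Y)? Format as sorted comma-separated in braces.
Constraint 1 (X < Z) on D(X)={2,3,5,7} D(Z)={2,4,5,7}: X {2,3,5,7}->{2,3,5}; Z {2,4,5,7}->{4,5,7}
Constraint 2 (X + Z = Y) on D(X)={2,3,5} D(Z)={4,5,7} D(Y)={1,2,3,4,7,8}: X {2,3,5}->{2,3}; Z {4,5,7}->{4,5}; Y {1,2,3,4,7,8}->{7,8}
Constraint 3 (Z + Y = X) on D(Z)={4,5} D(Y)={7,8} D(X)={2,3}: Z {4,5}->{}; Y {7,8}->{}; X {2,3}->{}
So after all 3 constraints: D(Y) = {}

Answer: {}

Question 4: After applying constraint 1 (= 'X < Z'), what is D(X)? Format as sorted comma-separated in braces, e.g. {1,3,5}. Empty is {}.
Answer: {2,3,5}

Derivation:
Constraint 1 (X < Z) on D(X)={2,3,5,7} D(Z)={2,4,5,7}: X {2,3,5,7}->{2,3,5}; Z {2,4,5,7}->{4,5,7}
So after constraint 1: D(X) = {2,3,5}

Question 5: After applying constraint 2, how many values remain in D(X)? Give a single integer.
Constraint 1 (X < Z) on D(X)={2,3,5,7} D(Z)={2,4,5,7}: X {2,3,5,7}->{2,3,5}; Z {2,4,5,7}->{4,5,7}
Constraint 2 (X + Z = Y) on D(X)={2,3,5} D(Z)={4,5,7} D(Y)={1,2,3,4,7,8}: X {2,3,5}->{2,3}; Z {4,5,7}->{4,5}; Y {1,2,3,4,7,8}->{7,8}
So after constraint 2: D(X)={2,3}, size = 2

Answer: 2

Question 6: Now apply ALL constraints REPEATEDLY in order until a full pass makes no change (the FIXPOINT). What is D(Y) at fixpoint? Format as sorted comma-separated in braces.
pass 0 (initial): D(Y)={1,2,3,4,7,8}
pass 1: X {2,3,5,7}->{}; Y {1,2,3,4,7,8}->{}; Z {2,4,5,7}->{}
pass 2: no change
Fixpoint after 2 passes: D(Y) = {}

Answer: {}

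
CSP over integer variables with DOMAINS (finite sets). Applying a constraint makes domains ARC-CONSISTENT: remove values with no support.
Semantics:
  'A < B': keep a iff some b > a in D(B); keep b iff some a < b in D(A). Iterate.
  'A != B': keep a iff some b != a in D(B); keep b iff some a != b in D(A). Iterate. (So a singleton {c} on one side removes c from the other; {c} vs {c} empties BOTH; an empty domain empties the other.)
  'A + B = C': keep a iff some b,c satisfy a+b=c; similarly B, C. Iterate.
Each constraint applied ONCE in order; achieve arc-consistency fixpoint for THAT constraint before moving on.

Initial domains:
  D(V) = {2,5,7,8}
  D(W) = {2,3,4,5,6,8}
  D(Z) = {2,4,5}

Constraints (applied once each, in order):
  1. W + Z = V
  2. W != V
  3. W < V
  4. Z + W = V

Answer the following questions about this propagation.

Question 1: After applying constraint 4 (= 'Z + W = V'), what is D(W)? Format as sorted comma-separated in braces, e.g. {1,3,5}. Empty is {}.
Constraint 1 (W + Z = V) on D(W)={2,3,4,5,6,8} D(Z)={2,4,5} D(V)={2,5,7,8}: W {2,3,4,5,6,8}->{2,3,4,5,6}; V {2,5,7,8}->{5,7,8}
Constraint 2 (W != V) on D(W)={2,3,4,5,6} D(V)={5,7,8}: no change
Constraint 3 (W < V) on D(W)={2,3,4,5,6} D(V)={5,7,8}: no change
Constraint 4 (Z + W = V) on D(Z)={2,4,5} D(W)={2,3,4,5,6} D(V)={5,7,8}: no change
So after constraint 4: D(W) = {2,3,4,5,6}

Answer: {2,3,4,5,6}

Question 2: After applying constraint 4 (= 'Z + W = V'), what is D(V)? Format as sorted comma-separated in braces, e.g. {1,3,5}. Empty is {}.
Answer: {5,7,8}

Derivation:
Constraint 1 (W + Z = V) on D(W)={2,3,4,5,6,8} D(Z)={2,4,5} D(V)={2,5,7,8}: W {2,3,4,5,6,8}->{2,3,4,5,6}; V {2,5,7,8}->{5,7,8}
Constraint 2 (W != V) on D(W)={2,3,4,5,6} D(V)={5,7,8}: no change
Constraint 3 (W < V) on D(W)={2,3,4,5,6} D(V)={5,7,8}: no change
Constraint 4 (Z + W = V) on D(Z)={2,4,5} D(W)={2,3,4,5,6} D(V)={5,7,8}: no change
So after constraint 4: D(V) = {5,7,8}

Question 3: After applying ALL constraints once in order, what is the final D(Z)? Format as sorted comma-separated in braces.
Answer: {2,4,5}

Derivation:
Constraint 1 (W + Z = V) on D(W)={2,3,4,5,6,8} D(Z)={2,4,5} D(V)={2,5,7,8}: W {2,3,4,5,6,8}->{2,3,4,5,6}; V {2,5,7,8}->{5,7,8}
Constraint 2 (W != V) on D(W)={2,3,4,5,6} D(V)={5,7,8}: no change
Constraint 3 (W < V) on D(W)={2,3,4,5,6} D(V)={5,7,8}: no change
Constraint 4 (Z + W = V) on D(Z)={2,4,5} D(W)={2,3,4,5,6} D(V)={5,7,8}: no change
So after all 4 constraints: D(Z) = {2,4,5}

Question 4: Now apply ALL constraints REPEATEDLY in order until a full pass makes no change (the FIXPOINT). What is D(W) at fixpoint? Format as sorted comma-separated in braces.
Answer: {2,3,4,5,6}

Derivation:
pass 0 (initial): D(W)={2,3,4,5,6,8}
pass 1: V {2,5,7,8}->{5,7,8}; W {2,3,4,5,6,8}->{2,3,4,5,6}
pass 2: no change
Fixpoint after 2 passes: D(W) = {2,3,4,5,6}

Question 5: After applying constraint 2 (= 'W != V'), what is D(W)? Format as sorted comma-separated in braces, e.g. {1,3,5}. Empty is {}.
Answer: {2,3,4,5,6}

Derivation:
Constraint 1 (W + Z = V) on D(W)={2,3,4,5,6,8} D(Z)={2,4,5} D(V)={2,5,7,8}: W {2,3,4,5,6,8}->{2,3,4,5,6}; V {2,5,7,8}->{5,7,8}
Constraint 2 (W != V) on D(W)={2,3,4,5,6} D(V)={5,7,8}: no change
So after constraint 2: D(W) = {2,3,4,5,6}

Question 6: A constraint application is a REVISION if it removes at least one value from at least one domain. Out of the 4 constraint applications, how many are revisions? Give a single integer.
Constraint 1 (W + Z = V) on D(W)={2,3,4,5,6,8} D(Z)={2,4,5} D(V)={2,5,7,8}: W {2,3,4,5,6,8}->{2,3,4,5,6}; V {2,5,7,8}->{5,7,8} => REVISION
Constraint 2 (W != V) on D(W)={2,3,4,5,6} D(V)={5,7,8}: no change => not a revision
Constraint 3 (W < V) on D(W)={2,3,4,5,6} D(V)={5,7,8}: no change => not a revision
Constraint 4 (Z + W = V) on D(Z)={2,4,5} D(W)={2,3,4,5,6} D(V)={5,7,8}: no change => not a revision
Total revisions = 1

Answer: 1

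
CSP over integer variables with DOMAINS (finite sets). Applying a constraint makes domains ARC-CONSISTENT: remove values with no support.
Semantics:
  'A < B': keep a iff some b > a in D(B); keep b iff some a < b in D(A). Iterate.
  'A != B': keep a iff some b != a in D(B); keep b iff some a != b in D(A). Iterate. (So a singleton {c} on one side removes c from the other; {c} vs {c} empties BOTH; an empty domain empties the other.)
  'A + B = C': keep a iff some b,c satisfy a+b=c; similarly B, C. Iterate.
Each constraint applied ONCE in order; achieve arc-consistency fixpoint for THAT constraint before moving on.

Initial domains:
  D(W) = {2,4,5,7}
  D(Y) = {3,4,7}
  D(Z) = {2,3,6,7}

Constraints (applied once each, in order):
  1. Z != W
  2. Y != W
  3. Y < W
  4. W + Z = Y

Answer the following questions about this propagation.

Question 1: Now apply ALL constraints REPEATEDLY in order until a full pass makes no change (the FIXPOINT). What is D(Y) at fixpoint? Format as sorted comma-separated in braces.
pass 0 (initial): D(Y)={3,4,7}
pass 1: W {2,4,5,7}->{}; Y {3,4,7}->{}; Z {2,3,6,7}->{}
pass 2: no change
Fixpoint after 2 passes: D(Y) = {}

Answer: {}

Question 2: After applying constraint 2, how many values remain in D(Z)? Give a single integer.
Answer: 4

Derivation:
Constraint 1 (Z != W) on D(Z)={2,3,6,7} D(W)={2,4,5,7}: no change
Constraint 2 (Y != W) on D(Y)={3,4,7} D(W)={2,4,5,7}: no change
So after constraint 2: D(Z)={2,3,6,7}, size = 4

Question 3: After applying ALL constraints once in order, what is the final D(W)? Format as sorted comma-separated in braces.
Answer: {}

Derivation:
Constraint 1 (Z != W) on D(Z)={2,3,6,7} D(W)={2,4,5,7}: no change
Constraint 2 (Y != W) on D(Y)={3,4,7} D(W)={2,4,5,7}: no change
Constraint 3 (Y < W) on D(Y)={3,4,7} D(W)={2,4,5,7}: Y {3,4,7}->{3,4}; W {2,4,5,7}->{4,5,7}
Constraint 4 (W + Z = Y) on D(W)={4,5,7} D(Z)={2,3,6,7} D(Y)={3,4}: W {4,5,7}->{}; Z {2,3,6,7}->{}; Y {3,4}->{}
So after all 4 constraints: D(W) = {}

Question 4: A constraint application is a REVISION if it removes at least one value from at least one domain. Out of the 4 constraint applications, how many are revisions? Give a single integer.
Constraint 1 (Z != W) on D(Z)={2,3,6,7} D(W)={2,4,5,7}: no change => not a revision
Constraint 2 (Y != W) on D(Y)={3,4,7} D(W)={2,4,5,7}: no change => not a revision
Constraint 3 (Y < W) on D(Y)={3,4,7} D(W)={2,4,5,7}: Y {3,4,7}->{3,4}; W {2,4,5,7}->{4,5,7} => REVISION
Constraint 4 (W + Z = Y) on D(W)={4,5,7} D(Z)={2,3,6,7} D(Y)={3,4}: W {4,5,7}->{}; Z {2,3,6,7}->{}; Y {3,4}->{} => REVISION
Total revisions = 2

Answer: 2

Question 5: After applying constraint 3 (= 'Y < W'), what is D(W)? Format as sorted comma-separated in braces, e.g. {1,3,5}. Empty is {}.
Answer: {4,5,7}

Derivation:
Constraint 1 (Z != W) on D(Z)={2,3,6,7} D(W)={2,4,5,7}: no change
Constraint 2 (Y != W) on D(Y)={3,4,7} D(W)={2,4,5,7}: no change
Constraint 3 (Y < W) on D(Y)={3,4,7} D(W)={2,4,5,7}: Y {3,4,7}->{3,4}; W {2,4,5,7}->{4,5,7}
So after constraint 3: D(W) = {4,5,7}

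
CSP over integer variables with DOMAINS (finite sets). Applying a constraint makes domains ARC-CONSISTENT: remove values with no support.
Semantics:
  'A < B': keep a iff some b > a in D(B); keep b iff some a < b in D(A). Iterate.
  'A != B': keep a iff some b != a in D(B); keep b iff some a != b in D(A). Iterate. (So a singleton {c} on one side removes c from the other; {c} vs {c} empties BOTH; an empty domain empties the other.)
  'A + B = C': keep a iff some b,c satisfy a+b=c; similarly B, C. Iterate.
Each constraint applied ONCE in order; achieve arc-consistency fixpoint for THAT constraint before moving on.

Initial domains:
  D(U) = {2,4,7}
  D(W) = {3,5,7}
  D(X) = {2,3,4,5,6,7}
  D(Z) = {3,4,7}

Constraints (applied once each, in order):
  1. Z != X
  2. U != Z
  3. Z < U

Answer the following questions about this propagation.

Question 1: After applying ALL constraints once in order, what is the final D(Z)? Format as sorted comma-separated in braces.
Constraint 1 (Z != X) on D(Z)={3,4,7} D(X)={2,3,4,5,6,7}: no change
Constraint 2 (U != Z) on D(U)={2,4,7} D(Z)={3,4,7}: no change
Constraint 3 (Z < U) on D(Z)={3,4,7} D(U)={2,4,7}: Z {3,4,7}->{3,4}; U {2,4,7}->{4,7}
So after all 3 constraints: D(Z) = {3,4}

Answer: {3,4}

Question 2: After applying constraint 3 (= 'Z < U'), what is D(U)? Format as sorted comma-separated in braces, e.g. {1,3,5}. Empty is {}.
Answer: {4,7}

Derivation:
Constraint 1 (Z != X) on D(Z)={3,4,7} D(X)={2,3,4,5,6,7}: no change
Constraint 2 (U != Z) on D(U)={2,4,7} D(Z)={3,4,7}: no change
Constraint 3 (Z < U) on D(Z)={3,4,7} D(U)={2,4,7}: Z {3,4,7}->{3,4}; U {2,4,7}->{4,7}
So after constraint 3: D(U) = {4,7}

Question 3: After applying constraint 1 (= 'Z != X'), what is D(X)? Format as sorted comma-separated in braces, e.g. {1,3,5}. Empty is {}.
Answer: {2,3,4,5,6,7}

Derivation:
Constraint 1 (Z != X) on D(Z)={3,4,7} D(X)={2,3,4,5,6,7}: no change
So after constraint 1: D(X) = {2,3,4,5,6,7}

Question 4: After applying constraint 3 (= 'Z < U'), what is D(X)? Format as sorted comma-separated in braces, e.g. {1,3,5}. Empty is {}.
Constraint 1 (Z != X) on D(Z)={3,4,7} D(X)={2,3,4,5,6,7}: no change
Constraint 2 (U != Z) on D(U)={2,4,7} D(Z)={3,4,7}: no change
Constraint 3 (Z < U) on D(Z)={3,4,7} D(U)={2,4,7}: Z {3,4,7}->{3,4}; U {2,4,7}->{4,7}
So after constraint 3: D(X) = {2,3,4,5,6,7}

Answer: {2,3,4,5,6,7}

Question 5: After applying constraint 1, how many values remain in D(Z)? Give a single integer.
Answer: 3

Derivation:
Constraint 1 (Z != X) on D(Z)={3,4,7} D(X)={2,3,4,5,6,7}: no change
So after constraint 1: D(Z)={3,4,7}, size = 3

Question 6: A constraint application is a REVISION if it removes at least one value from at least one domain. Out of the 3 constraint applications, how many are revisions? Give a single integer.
Constraint 1 (Z != X) on D(Z)={3,4,7} D(X)={2,3,4,5,6,7}: no change => not a revision
Constraint 2 (U != Z) on D(U)={2,4,7} D(Z)={3,4,7}: no change => not a revision
Constraint 3 (Z < U) on D(Z)={3,4,7} D(U)={2,4,7}: Z {3,4,7}->{3,4}; U {2,4,7}->{4,7} => REVISION
Total revisions = 1

Answer: 1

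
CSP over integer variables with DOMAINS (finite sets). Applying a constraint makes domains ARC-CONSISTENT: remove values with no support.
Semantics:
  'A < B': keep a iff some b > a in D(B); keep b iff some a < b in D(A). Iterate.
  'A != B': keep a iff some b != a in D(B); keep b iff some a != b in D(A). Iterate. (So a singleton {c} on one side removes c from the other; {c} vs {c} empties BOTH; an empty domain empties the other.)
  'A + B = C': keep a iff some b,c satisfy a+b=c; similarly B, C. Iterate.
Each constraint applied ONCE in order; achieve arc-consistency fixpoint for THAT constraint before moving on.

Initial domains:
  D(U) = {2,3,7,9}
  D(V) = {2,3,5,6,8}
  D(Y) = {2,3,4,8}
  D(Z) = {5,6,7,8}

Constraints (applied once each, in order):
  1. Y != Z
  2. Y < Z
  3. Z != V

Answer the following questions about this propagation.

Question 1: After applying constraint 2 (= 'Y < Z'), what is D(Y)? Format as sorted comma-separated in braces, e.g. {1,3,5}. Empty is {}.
Answer: {2,3,4}

Derivation:
Constraint 1 (Y != Z) on D(Y)={2,3,4,8} D(Z)={5,6,7,8}: no change
Constraint 2 (Y < Z) on D(Y)={2,3,4,8} D(Z)={5,6,7,8}: Y {2,3,4,8}->{2,3,4}
So after constraint 2: D(Y) = {2,3,4}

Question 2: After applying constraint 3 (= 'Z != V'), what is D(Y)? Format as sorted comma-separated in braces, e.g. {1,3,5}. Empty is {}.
Constraint 1 (Y != Z) on D(Y)={2,3,4,8} D(Z)={5,6,7,8}: no change
Constraint 2 (Y < Z) on D(Y)={2,3,4,8} D(Z)={5,6,7,8}: Y {2,3,4,8}->{2,3,4}
Constraint 3 (Z != V) on D(Z)={5,6,7,8} D(V)={2,3,5,6,8}: no change
So after constraint 3: D(Y) = {2,3,4}

Answer: {2,3,4}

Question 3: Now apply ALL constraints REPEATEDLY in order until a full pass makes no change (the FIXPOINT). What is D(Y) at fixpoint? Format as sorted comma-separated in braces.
Answer: {2,3,4}

Derivation:
pass 0 (initial): D(Y)={2,3,4,8}
pass 1: Y {2,3,4,8}->{2,3,4}
pass 2: no change
Fixpoint after 2 passes: D(Y) = {2,3,4}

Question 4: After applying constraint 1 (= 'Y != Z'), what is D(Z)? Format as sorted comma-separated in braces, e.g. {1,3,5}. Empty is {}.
Answer: {5,6,7,8}

Derivation:
Constraint 1 (Y != Z) on D(Y)={2,3,4,8} D(Z)={5,6,7,8}: no change
So after constraint 1: D(Z) = {5,6,7,8}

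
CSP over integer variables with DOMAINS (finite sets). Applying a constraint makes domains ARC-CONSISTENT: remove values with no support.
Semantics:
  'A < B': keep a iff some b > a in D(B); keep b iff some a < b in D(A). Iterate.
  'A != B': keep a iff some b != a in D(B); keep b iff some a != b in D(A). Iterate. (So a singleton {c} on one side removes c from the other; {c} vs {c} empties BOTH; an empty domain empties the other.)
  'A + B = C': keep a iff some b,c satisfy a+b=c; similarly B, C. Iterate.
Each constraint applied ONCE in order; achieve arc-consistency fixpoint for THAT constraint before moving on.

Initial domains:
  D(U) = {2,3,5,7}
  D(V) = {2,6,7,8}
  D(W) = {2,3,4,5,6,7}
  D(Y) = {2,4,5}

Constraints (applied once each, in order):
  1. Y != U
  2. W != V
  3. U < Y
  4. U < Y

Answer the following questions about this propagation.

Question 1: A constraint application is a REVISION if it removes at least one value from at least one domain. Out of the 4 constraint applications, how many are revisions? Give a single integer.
Constraint 1 (Y != U) on D(Y)={2,4,5} D(U)={2,3,5,7}: no change => not a revision
Constraint 2 (W != V) on D(W)={2,3,4,5,6,7} D(V)={2,6,7,8}: no change => not a revision
Constraint 3 (U < Y) on D(U)={2,3,5,7} D(Y)={2,4,5}: U {2,3,5,7}->{2,3}; Y {2,4,5}->{4,5} => REVISION
Constraint 4 (U < Y) on D(U)={2,3} D(Y)={4,5}: no change => not a revision
Total revisions = 1

Answer: 1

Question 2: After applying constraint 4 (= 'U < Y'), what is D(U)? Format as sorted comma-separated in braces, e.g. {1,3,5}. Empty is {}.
Constraint 1 (Y != U) on D(Y)={2,4,5} D(U)={2,3,5,7}: no change
Constraint 2 (W != V) on D(W)={2,3,4,5,6,7} D(V)={2,6,7,8}: no change
Constraint 3 (U < Y) on D(U)={2,3,5,7} D(Y)={2,4,5}: U {2,3,5,7}->{2,3}; Y {2,4,5}->{4,5}
Constraint 4 (U < Y) on D(U)={2,3} D(Y)={4,5}: no change
So after constraint 4: D(U) = {2,3}

Answer: {2,3}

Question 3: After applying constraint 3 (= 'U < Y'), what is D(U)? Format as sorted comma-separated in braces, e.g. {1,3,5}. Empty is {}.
Constraint 1 (Y != U) on D(Y)={2,4,5} D(U)={2,3,5,7}: no change
Constraint 2 (W != V) on D(W)={2,3,4,5,6,7} D(V)={2,6,7,8}: no change
Constraint 3 (U < Y) on D(U)={2,3,5,7} D(Y)={2,4,5}: U {2,3,5,7}->{2,3}; Y {2,4,5}->{4,5}
So after constraint 3: D(U) = {2,3}

Answer: {2,3}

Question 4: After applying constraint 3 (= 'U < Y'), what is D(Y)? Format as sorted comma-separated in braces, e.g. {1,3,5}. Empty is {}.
Constraint 1 (Y != U) on D(Y)={2,4,5} D(U)={2,3,5,7}: no change
Constraint 2 (W != V) on D(W)={2,3,4,5,6,7} D(V)={2,6,7,8}: no change
Constraint 3 (U < Y) on D(U)={2,3,5,7} D(Y)={2,4,5}: U {2,3,5,7}->{2,3}; Y {2,4,5}->{4,5}
So after constraint 3: D(Y) = {4,5}

Answer: {4,5}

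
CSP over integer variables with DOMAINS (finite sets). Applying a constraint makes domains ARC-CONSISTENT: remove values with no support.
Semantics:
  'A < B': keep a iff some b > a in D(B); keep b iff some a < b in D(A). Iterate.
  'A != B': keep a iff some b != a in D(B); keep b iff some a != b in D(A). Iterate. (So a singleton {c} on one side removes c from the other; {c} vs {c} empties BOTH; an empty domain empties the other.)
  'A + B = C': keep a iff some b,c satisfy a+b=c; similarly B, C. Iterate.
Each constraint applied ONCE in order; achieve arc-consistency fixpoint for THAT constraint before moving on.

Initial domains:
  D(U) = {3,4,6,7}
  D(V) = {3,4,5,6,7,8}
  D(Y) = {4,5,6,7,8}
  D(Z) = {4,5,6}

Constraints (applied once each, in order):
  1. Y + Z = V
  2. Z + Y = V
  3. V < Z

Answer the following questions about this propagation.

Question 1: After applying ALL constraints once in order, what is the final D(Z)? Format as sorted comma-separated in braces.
Answer: {}

Derivation:
Constraint 1 (Y + Z = V) on D(Y)={4,5,6,7,8} D(Z)={4,5,6} D(V)={3,4,5,6,7,8}: Y {4,5,6,7,8}->{4}; Z {4,5,6}->{4}; V {3,4,5,6,7,8}->{8}
Constraint 2 (Z + Y = V) on D(Z)={4} D(Y)={4} D(V)={8}: no change
Constraint 3 (V < Z) on D(V)={8} D(Z)={4}: V {8}->{}; Z {4}->{}
So after all 3 constraints: D(Z) = {}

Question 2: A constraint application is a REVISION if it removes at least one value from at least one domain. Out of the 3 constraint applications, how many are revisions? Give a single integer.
Answer: 2

Derivation:
Constraint 1 (Y + Z = V) on D(Y)={4,5,6,7,8} D(Z)={4,5,6} D(V)={3,4,5,6,7,8}: Y {4,5,6,7,8}->{4}; Z {4,5,6}->{4}; V {3,4,5,6,7,8}->{8} => REVISION
Constraint 2 (Z + Y = V) on D(Z)={4} D(Y)={4} D(V)={8}: no change => not a revision
Constraint 3 (V < Z) on D(V)={8} D(Z)={4}: V {8}->{}; Z {4}->{} => REVISION
Total revisions = 2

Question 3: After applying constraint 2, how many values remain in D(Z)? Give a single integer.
Answer: 1

Derivation:
Constraint 1 (Y + Z = V) on D(Y)={4,5,6,7,8} D(Z)={4,5,6} D(V)={3,4,5,6,7,8}: Y {4,5,6,7,8}->{4}; Z {4,5,6}->{4}; V {3,4,5,6,7,8}->{8}
Constraint 2 (Z + Y = V) on D(Z)={4} D(Y)={4} D(V)={8}: no change
So after constraint 2: D(Z)={4}, size = 1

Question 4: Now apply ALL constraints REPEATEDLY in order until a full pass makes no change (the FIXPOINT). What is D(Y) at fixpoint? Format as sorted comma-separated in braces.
Answer: {}

Derivation:
pass 0 (initial): D(Y)={4,5,6,7,8}
pass 1: V {3,4,5,6,7,8}->{}; Y {4,5,6,7,8}->{4}; Z {4,5,6}->{}
pass 2: Y {4}->{}
pass 3: no change
Fixpoint after 3 passes: D(Y) = {}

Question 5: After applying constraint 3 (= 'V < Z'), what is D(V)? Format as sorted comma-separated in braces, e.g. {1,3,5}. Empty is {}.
Answer: {}

Derivation:
Constraint 1 (Y + Z = V) on D(Y)={4,5,6,7,8} D(Z)={4,5,6} D(V)={3,4,5,6,7,8}: Y {4,5,6,7,8}->{4}; Z {4,5,6}->{4}; V {3,4,5,6,7,8}->{8}
Constraint 2 (Z + Y = V) on D(Z)={4} D(Y)={4} D(V)={8}: no change
Constraint 3 (V < Z) on D(V)={8} D(Z)={4}: V {8}->{}; Z {4}->{}
So after constraint 3: D(V) = {}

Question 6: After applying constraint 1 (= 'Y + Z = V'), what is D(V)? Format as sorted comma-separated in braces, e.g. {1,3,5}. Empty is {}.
Answer: {8}

Derivation:
Constraint 1 (Y + Z = V) on D(Y)={4,5,6,7,8} D(Z)={4,5,6} D(V)={3,4,5,6,7,8}: Y {4,5,6,7,8}->{4}; Z {4,5,6}->{4}; V {3,4,5,6,7,8}->{8}
So after constraint 1: D(V) = {8}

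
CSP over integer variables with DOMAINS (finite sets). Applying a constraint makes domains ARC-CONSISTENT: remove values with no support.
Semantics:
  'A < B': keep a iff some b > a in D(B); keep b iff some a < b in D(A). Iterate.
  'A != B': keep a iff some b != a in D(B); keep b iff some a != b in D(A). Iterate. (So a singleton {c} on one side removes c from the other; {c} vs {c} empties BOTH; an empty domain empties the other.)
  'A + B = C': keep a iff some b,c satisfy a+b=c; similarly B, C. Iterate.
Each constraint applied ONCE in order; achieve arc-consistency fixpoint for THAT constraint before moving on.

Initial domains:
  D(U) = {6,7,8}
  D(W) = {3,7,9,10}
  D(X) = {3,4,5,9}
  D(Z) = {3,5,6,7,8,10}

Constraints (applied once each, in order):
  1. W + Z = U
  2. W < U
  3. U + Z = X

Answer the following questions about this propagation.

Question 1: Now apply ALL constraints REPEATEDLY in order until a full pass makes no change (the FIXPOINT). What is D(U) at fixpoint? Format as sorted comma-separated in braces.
pass 0 (initial): D(U)={6,7,8}
pass 1: U {6,7,8}->{6}; W {3,7,9,10}->{3}; X {3,4,5,9}->{9}; Z {3,5,6,7,8,10}->{3}
pass 2: no change
Fixpoint after 2 passes: D(U) = {6}

Answer: {6}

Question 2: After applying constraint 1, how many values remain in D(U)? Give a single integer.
Constraint 1 (W + Z = U) on D(W)={3,7,9,10} D(Z)={3,5,6,7,8,10} D(U)={6,7,8}: W {3,7,9,10}->{3}; Z {3,5,6,7,8,10}->{3,5}; U {6,7,8}->{6,8}
So after constraint 1: D(U)={6,8}, size = 2

Answer: 2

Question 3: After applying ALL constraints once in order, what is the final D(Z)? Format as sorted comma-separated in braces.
Constraint 1 (W + Z = U) on D(W)={3,7,9,10} D(Z)={3,5,6,7,8,10} D(U)={6,7,8}: W {3,7,9,10}->{3}; Z {3,5,6,7,8,10}->{3,5}; U {6,7,8}->{6,8}
Constraint 2 (W < U) on D(W)={3} D(U)={6,8}: no change
Constraint 3 (U + Z = X) on D(U)={6,8} D(Z)={3,5} D(X)={3,4,5,9}: U {6,8}->{6}; Z {3,5}->{3}; X {3,4,5,9}->{9}
So after all 3 constraints: D(Z) = {3}

Answer: {3}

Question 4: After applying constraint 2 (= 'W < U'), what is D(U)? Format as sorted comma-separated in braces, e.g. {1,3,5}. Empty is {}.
Answer: {6,8}

Derivation:
Constraint 1 (W + Z = U) on D(W)={3,7,9,10} D(Z)={3,5,6,7,8,10} D(U)={6,7,8}: W {3,7,9,10}->{3}; Z {3,5,6,7,8,10}->{3,5}; U {6,7,8}->{6,8}
Constraint 2 (W < U) on D(W)={3} D(U)={6,8}: no change
So after constraint 2: D(U) = {6,8}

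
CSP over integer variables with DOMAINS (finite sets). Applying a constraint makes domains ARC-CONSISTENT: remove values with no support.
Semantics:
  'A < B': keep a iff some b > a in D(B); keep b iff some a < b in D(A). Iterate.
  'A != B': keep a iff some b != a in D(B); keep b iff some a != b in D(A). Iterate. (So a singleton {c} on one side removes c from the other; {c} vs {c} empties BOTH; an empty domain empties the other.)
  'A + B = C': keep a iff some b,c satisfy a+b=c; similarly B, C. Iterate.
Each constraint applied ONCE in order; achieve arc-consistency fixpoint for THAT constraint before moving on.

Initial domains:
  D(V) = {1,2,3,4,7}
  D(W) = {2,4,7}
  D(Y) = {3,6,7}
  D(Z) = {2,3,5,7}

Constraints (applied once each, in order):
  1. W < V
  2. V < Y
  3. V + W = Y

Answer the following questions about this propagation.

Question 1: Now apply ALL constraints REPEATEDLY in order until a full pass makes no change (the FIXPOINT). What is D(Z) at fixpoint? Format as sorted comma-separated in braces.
Answer: {2,3,5,7}

Derivation:
pass 0 (initial): D(Z)={2,3,5,7}
pass 1: V {1,2,3,4,7}->{3,4}; W {2,4,7}->{2,4}; Y {3,6,7}->{6,7}
pass 2: V {3,4}->{4}; W {2,4}->{2}; Y {6,7}->{6}
pass 3: no change
Fixpoint after 3 passes: D(Z) = {2,3,5,7}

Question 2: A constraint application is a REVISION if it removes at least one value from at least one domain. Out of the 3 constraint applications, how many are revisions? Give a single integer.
Constraint 1 (W < V) on D(W)={2,4,7} D(V)={1,2,3,4,7}: W {2,4,7}->{2,4}; V {1,2,3,4,7}->{3,4,7} => REVISION
Constraint 2 (V < Y) on D(V)={3,4,7} D(Y)={3,6,7}: V {3,4,7}->{3,4}; Y {3,6,7}->{6,7} => REVISION
Constraint 3 (V + W = Y) on D(V)={3,4} D(W)={2,4} D(Y)={6,7}: no change => not a revision
Total revisions = 2

Answer: 2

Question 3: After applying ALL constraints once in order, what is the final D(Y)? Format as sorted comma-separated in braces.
Answer: {6,7}

Derivation:
Constraint 1 (W < V) on D(W)={2,4,7} D(V)={1,2,3,4,7}: W {2,4,7}->{2,4}; V {1,2,3,4,7}->{3,4,7}
Constraint 2 (V < Y) on D(V)={3,4,7} D(Y)={3,6,7}: V {3,4,7}->{3,4}; Y {3,6,7}->{6,7}
Constraint 3 (V + W = Y) on D(V)={3,4} D(W)={2,4} D(Y)={6,7}: no change
So after all 3 constraints: D(Y) = {6,7}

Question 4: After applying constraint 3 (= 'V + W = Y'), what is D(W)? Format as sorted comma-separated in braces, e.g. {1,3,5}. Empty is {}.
Answer: {2,4}

Derivation:
Constraint 1 (W < V) on D(W)={2,4,7} D(V)={1,2,3,4,7}: W {2,4,7}->{2,4}; V {1,2,3,4,7}->{3,4,7}
Constraint 2 (V < Y) on D(V)={3,4,7} D(Y)={3,6,7}: V {3,4,7}->{3,4}; Y {3,6,7}->{6,7}
Constraint 3 (V + W = Y) on D(V)={3,4} D(W)={2,4} D(Y)={6,7}: no change
So after constraint 3: D(W) = {2,4}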